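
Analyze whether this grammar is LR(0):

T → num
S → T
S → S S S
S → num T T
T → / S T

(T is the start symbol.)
No. Shift-reduce conflict between [T → num .] and [T → . / S T]

Augment with T' → T and build the canonical LR(0) collection (I0 = CLOSURE({[T' → . T]}), then GOTO on every symbol after a dot until no new states appear). It has 12 states:
  I0: { [T → . / S T], [T → . num], [T' → . T] }  — shift
  I1: { [S → . S S S], [S → . T], [S → . num T T], [T → . / S T], [T → . num], [T → / . S T] }  — shift
  I2: { [T' → T .] }  — accept
  I3: { [T → num .] }  — reduce
  I4: { [S → . S S S], [S → . T], [S → . num T T], [S → S . S S], [T → . / S T], [T → . num], [T → / S . T] }  — shift
  I5: { [S → T .] }  — reduce
  I6: { [S → num . T T], [T → . / S T], [T → . num], [T → num .] }  — shift, reduce
  I7: { [S → num T . T], [T → . / S T], [T → . num] }  — shift
  I8: { [S → num T T .] }  — reduce
  I9: { [S → . S S S], [S → . T], [S → . num T T], [S → S . S S], [S → S S . S], [T → . / S T], [T → . num] }  — shift
  I10: { [S → T .], [T → / S T .] }  — 2 reduces
  I11: { [S → . S S S], [S → . T], [S → . num T T], [S → S . S S], [S → S S . S], [S → S S S .], [T → . / S T], [T → . num] }  — shift, reduce

Conflict in state I6:
  Shift-reduce conflict between [T → num .] and [T → . / S T]
So the grammar is NOT LR(0).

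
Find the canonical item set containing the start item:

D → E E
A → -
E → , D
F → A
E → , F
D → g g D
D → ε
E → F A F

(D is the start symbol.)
First, augment the grammar with D' → D
I₀ = CLOSURE({ [D' → . D] }):
  [D' → . D] has the dot before D: add [D → . E E], [D → . g g D], [D → .]
  [D → . E E] has the dot before E: add [E → . , D], [E → . , F], [E → . F A F]
  [E → . F A F] has the dot before F: add [F → . A]
  [F → . A] has the dot before A: add [A → . -]
No further items can be added.

I₀ = { [A → . -], [D → . E E], [D → . g g D], [D → .], [D' → . D], [E → . , D], [E → . , F], [E → . F A F], [F → . A] }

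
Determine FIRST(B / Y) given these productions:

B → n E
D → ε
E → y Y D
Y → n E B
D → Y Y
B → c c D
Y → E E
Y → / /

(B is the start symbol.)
{ 'c', 'n' }

FIRST sets of the non-terminals involved (from the grammar, by fixed-point iteration):
  FIRST(B) = { 'c', 'n' }

To compute FIRST(B / Y), process the symbols left to right:
Symbol B is a non-terminal. Add FIRST(B) \ {ε} = { 'c', 'n' }
B is not nullable (ε ∉ FIRST(B)), so stop here.
FIRST(B / Y) = { 'c', 'n' }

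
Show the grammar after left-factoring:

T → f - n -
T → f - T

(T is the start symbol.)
Left-factoring transforms A → αβ₁ | αβ₂ into A → αA' and A' → β₁ | β₂
(α is the longest common prefix among the alternatives). Repeat until
no nonterminal has two alternatives with a common prefix.

Round 1: T has alternatives sharing prefix 'f -'. Introduce T': T → f - T'
  Add: T' → n -
  Add: T' → T

No remaining common prefixes — done.

Resulting grammar:
T → f - T'
T' → n -
T' → T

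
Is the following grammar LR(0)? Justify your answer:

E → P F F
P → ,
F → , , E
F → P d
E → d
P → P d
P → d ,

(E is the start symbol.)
No. Shift-reduce conflict between [E → d .] and [P → d . ,]

A grammar is LR(0) if no state in the canonical LR(0) collection has:
  - both a shift item (dot before a terminal) and a complete item (shift-reduce conflict), or
  - two or more complete items (reduce-reduce conflict; the accept item [E' → E .] counts as a complete item here).

Augment with E' → E and build the canonical LR(0) collection (I0 = CLOSURE({[E' → . E]}), then GOTO on every symbol after a dot until no new states appear). It has 15 states:
  I0: { [E → . P F F], [E → . d], [E' → . E], [P → . ,], [P → . P d], [P → . d ,] }  — shift
  I1: { [P → , .] }  — reduce
  I2: { [E' → E .] }  — accept
  I3: { [E → P . F F], [F → . , , E], [F → . P d], [P → . ,], [P → . P d], [P → . d ,], [P → P . d] }  — shift
  I4: { [E → d .], [P → d . ,] }  — shift, reduce
  I5: { [P → d , .] }  — reduce
  I6: { [F → , . , E], [P → , .] }  — shift, reduce
  I7: { [E → P F . F], [F → . , , E], [F → . P d], [P → . ,], [P → . P d], [P → . d ,] }  — shift
  I8: { [F → P . d], [P → P . d] }  — shift
  I9: { [P → P d .], [P → d . ,] }  — shift, reduce
  I10: { [F → P d .], [P → P d .] }  — 2 reduces
  I11: { [E → P F F .] }  — reduce
  I12: { [P → d . ,] }  — shift
  I13: { [E → . P F F], [E → . d], [F → , , . E], [P → . ,], [P → . P d], [P → . d ,] }  — shift
  I14: { [F → , , E .] }  — reduce

Conflict in state I4:
  Shift-reduce conflict between [E → d .] and [P → d . ,]
So the grammar is NOT LR(0).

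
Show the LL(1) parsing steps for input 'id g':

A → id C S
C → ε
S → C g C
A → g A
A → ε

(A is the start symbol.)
LL(1) parsing maintains a stack (initially the start symbol over $) and the input. At each step: if the stack top is a terminal, match it against the current input token; if it is a non-terminal N, replace it with the RHS of M[N, lookahead] (the unique production whose predict set contains the lookahead).

Stack is shown with the top on the left.

Stack     Input   Action
------------------------
A $       id g $  output A → id C S
id C S $  id g $  match 'id'
C S $     g $     output C → ε
S $       g $     output S → C g C
C g C $   g $     output C → ε
g C $     g $     match 'g'
C $       $       output C → ε
$         $       accept

The string is accepted.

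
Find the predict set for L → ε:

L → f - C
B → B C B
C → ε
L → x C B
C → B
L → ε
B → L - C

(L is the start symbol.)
PREDICT(L → ε) = (FIRST(RHS) \ {ε}) ∪ (FOLLOW(L) if ε ∈ FIRST(RHS), i.e. RHS ⇒* ε)
The right-hand side is ε (FIRST(ε) = { ε }), so the predict set is FOLLOW(L) = { $, '-' }
PREDICT(L → ε) = { $, '-' }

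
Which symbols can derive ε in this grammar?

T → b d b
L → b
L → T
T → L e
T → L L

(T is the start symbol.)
None

There are no ε-productions, so no non-terminal can derive ε.
No non-terminals are nullable.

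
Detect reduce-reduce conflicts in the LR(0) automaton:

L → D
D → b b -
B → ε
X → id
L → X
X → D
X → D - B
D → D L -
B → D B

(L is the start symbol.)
Yes — I1: [L → D .] vs [X → D .]; I14: [B → .] vs [L → D .]

A reduce-reduce conflict occurs when an LR(0) state has two complete items [A → α .] and [B → β .] — both call for a reduction, and with no lookahead the parser cannot choose between them.

Augment with L' → L and build the canonical LR(0) collection (I0 = CLOSURE({[L' → . L]}), then GOTO on every symbol after a dot until no new states appear). It has 15 states:
  I0: { [D → . D L -], [D → . b b -], [L → . D], [L → . X], [L' → . L], [X → . D - B], [X → . D], [X → . id] }  — shift
  I1: { [D → . D L -], [D → . b b -], [D → D . L -], [L → . D], [L → . X], [L → D .], [X → . D - B], [X → . D], [X → . id], [X → D . - B], [X → D .] }  — shift, 2 reduces
  I2: { [L' → L .] }  — accept
  I3: { [L → X .] }  — reduce
  I4: { [D → b . b -] }  — shift
  I5: { [X → id .] }  — reduce
  I6: { [D → b b . -] }  — shift
  I7: { [D → b b - .] }  — reduce
  I8: { [B → . D B], [B → .], [D → . D L -], [D → . b b -], [X → D - . B] }  — shift, reduce
  I9: { [D → D L . -] }  — shift
  I10: { [D → D L - .] }  — reduce
  I11: { [X → D - B .] }  — reduce
  I12: { [B → . D B], [B → .], [B → D . B], [D → . D L -], [D → . b b -], [D → D . L -], [L → . D], [L → . X], [X → . D - B], [X → . D], [X → . id] }  — shift, reduce
  I13: { [B → D B .] }  — reduce
  I14: { [B → . D B], [B → .], [B → D . B], [D → . D L -], [D → . b b -], [D → D . L -], [L → . D], [L → . X], [L → D .], [X → . D - B], [X → . D], [X → . id], [X → D . - B], [X → D .] }  — shift, 3 reduces

I1 contains complete items [L → D .], [X → D .] — reduce-reduce conflict.
I14 contains complete items [B → .], [L → D .], [X → D .] — reduce-reduce conflict.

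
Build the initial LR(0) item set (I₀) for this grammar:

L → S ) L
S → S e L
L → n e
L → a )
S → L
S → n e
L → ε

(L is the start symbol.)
First, augment the grammar with L' → L
I₀ = CLOSURE({ [L' → . L] }):
  [L' → . L] has the dot before L: add [L → . S ) L], [L → . n e], [L → . a )], [L → .]
  [L → . S ) L] has the dot before S: add [S → . S e L], [S → . L], [S → . n e]
No further items can be added.

I₀ = { [L → . S ) L], [L → . a )], [L → . n e], [L → .], [L' → . L], [S → . L], [S → . S e L], [S → . n e] }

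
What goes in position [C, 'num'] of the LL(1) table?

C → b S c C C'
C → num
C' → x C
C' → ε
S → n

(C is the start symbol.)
C → num

To find M[C, 'num'], we find productions for C where 'num' is in the predict set (PREDICT(N → α) = (FIRST(α) \ {ε}) ∪ (FOLLOW(N) if α ⇒* ε)).

C → b S c C C': PREDICT = { 'b' }
C → num: PREDICT = { 'num' }
  'num' is in predict set, so this production goes in M[C, 'num']

M[C, 'num'] = C → num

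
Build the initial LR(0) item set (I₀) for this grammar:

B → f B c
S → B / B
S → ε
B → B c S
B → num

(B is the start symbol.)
{ [B → . B c S], [B → . f B c], [B → . num], [B' → . B] }

First, augment the grammar with B' → B
I₀ = CLOSURE({ [B' → . B] }):
  [B' → . B] has the dot before B: add [B → . f B c], [B → . B c S], [B → . num]
No further items can be added.

I₀ = { [B → . B c S], [B → . f B c], [B → . num], [B' → . B] }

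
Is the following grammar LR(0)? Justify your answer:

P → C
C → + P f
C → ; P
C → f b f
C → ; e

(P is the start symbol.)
A grammar is LR(0) if no state in the canonical LR(0) collection has:
  - both a shift item (dot before a terminal) and a complete item (shift-reduce conflict), or
  - two or more complete items (reduce-reduce conflict; the accept item [P' → P .] counts as a complete item here).

Augment with P' → P and build the canonical LR(0) collection (I0 = CLOSURE({[P' → . P]}), then GOTO on every symbol after a dot until no new states appear). It has 12 states:
  I0: { [C → . + P f], [C → . ; P], [C → . ; e], [C → . f b f], [P → . C], [P' → . P] }  — shift
  I1: { [C → + . P f], [C → . + P f], [C → . ; P], [C → . ; e], [C → . f b f], [P → . C] }  — shift
  I2: { [C → . + P f], [C → . ; P], [C → . ; e], [C → . f b f], [C → ; . P], [C → ; . e], [P → . C] }  — shift
  I3: { [P → C .] }  — reduce
  I4: { [P' → P .] }  — accept
  I5: { [C → f . b f] }  — shift
  I6: { [C → f b . f] }  — shift
  I7: { [C → f b f .] }  — reduce
  I8: { [C → ; P .] }  — reduce
  I9: { [C → ; e .] }  — reduce
  I10: { [C → + P . f] }  — shift
  I11: { [C → + P f .] }  — reduce

Every state is either a pure shift/goto state or contains exactly one complete item and nothing to shift — no conflicts. The grammar is LR(0).

Answer: Yes, the grammar is LR(0)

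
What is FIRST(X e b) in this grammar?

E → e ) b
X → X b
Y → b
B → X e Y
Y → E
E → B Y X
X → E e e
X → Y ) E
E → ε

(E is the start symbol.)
{ ')', 'b', 'e' }

FIRST sets of the non-terminals involved (from the grammar, by fixed-point iteration):
  FIRST(X) = { ')', 'b', 'e' }

To compute FIRST(X e b), process the symbols left to right:
Symbol X is a non-terminal. Add FIRST(X) \ {ε} = { ')', 'b', 'e' }
X is not nullable (ε ∉ FIRST(X)), so stop here.
FIRST(X e b) = { ')', 'b', 'e' }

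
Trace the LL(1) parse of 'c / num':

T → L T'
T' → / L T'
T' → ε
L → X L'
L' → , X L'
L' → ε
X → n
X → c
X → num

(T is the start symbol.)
LL(1) parsing maintains a stack (initially the start symbol over $) and the input. At each step: if the stack top is a terminal, match it against the current input token; if it is a non-terminal N, replace it with the RHS of M[N, lookahead] (the unique production whose predict set contains the lookahead).

Stack is shown with the top on the left.

Stack        Input      Action
------------------------------
T $          c / num $  output T → L T'
L T' $       c / num $  output L → X L'
X L' T' $    c / num $  output X → c
c L' T' $    c / num $  match 'c'
L' T' $      / num $    output L' → ε
T' $         / num $    output T' → / L T'
/ L T' $     / num $    match '/'
L T' $       num $      output L → X L'
X L' T' $    num $      output X → num
num L' T' $  num $      match 'num'
L' T' $      $          output L' → ε
T' $         $          output T' → ε
$            $          accept

The string is accepted.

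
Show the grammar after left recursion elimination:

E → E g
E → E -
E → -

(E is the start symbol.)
E is directly left-recursive. The standard transformation for
  A → A α₁ | ... | A α_m | β₁ | ... | β_n
is
  A  → β₁ A' | ... | β_n A'
  A' → α₁ A' | ... | α_m A' | ε

E → - becomes E → - E'
E → E g becomes E' → g E'
E → E - becomes E' → - E'
Add E' → ε

Resulting grammar:
E → - E'
E' → g E'
E' → - E'
E' → ε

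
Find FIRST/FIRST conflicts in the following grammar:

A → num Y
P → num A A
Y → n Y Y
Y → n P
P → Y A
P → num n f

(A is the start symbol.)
A FIRST/FIRST conflict occurs when two productions N → α and N → β for the same non-terminal have FIRST(α) ∩ FIRST(β) ≠ ∅ (with ε ∈ FIRST of a nullable right-hand side, so two nullable alternatives also conflict).

FIRST sets of the non-terminals at (or reachable through a nullable prefix from) the front of some alternative:
  FIRST(Y) = { 'n' }

Productions for P:
  P → num A A: FIRST = { 'num' }
  P → Y A: FIRST = { 'n' }
  P → num n f: FIRST = { 'num' }
Productions for Y:
  Y → n Y Y: FIRST = { 'n' }
  Y → n P: FIRST = { 'n' }
A has only one production, so no FIRST/FIRST conflict is possible there.

Conflict for P: P → num A A and P → num n f
  Overlap: { 'num' }
Conflict for Y: Y → n Y Y and Y → n P
  Overlap: { 'n' }

Answer: Yes. P → num A A / P → num n f on { 'num' }; Y → n Y Y / Y → n P on { 'n' }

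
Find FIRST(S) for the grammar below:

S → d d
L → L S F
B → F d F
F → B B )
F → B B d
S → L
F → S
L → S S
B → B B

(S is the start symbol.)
{ 'd' }

To compute FIRST(S), examine every production with S on the left-hand side, reading each right-hand side left to right until a non-nullable symbol is reached.

FIRST sets of the other non-terminals involved (by the same procedure, iterated to a fixed point):
  FIRST(L) = { 'd' }

From S → d d:
  - d is a terminal: add 'd' and stop
From S → L:
  - L is a non-terminal: add FIRST(L) \ {ε} = { 'd' }
    L is not nullable, so stop

Collecting: FIRST(S) = { 'd' }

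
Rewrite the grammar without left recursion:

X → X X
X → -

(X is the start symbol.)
X is directly left-recursive. The standard transformation for
  A → A α₁ | ... | A α_m | β₁ | ... | β_n
is
  A  → β₁ A' | ... | β_n A'
  A' → α₁ A' | ... | α_m A' | ε

X → - becomes X → - X'
X → X X becomes X' → X X'
Add X' → ε

Resulting grammar:
X → - X'
X' → X X'
X' → ε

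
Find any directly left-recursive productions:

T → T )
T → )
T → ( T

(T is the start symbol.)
Direct left recursion occurs when N → N α for some non-terminal N (the right-hand side begins with the left-hand side itself).

T → T ): LEFT RECURSIVE (starts with T)
T → ): starts with ')'
T → ( T: starts with '('

The grammar has direct left recursion on: T.

Answer: Yes, T is left-recursive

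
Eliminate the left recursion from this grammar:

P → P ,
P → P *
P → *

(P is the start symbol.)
P is directly left-recursive. The standard transformation for
  A → A α₁ | ... | A α_m | β₁ | ... | β_n
is
  A  → β₁ A' | ... | β_n A'
  A' → α₁ A' | ... | α_m A' | ε

P → * becomes P → * P'
P → P , becomes P' → , P'
P → P * becomes P' → * P'
Add P' → ε

Resulting grammar:
P → * P'
P' → , P'
P' → * P'
P' → ε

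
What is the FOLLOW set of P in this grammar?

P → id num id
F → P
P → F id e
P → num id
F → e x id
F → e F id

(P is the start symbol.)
{ $, 'id' }

To compute FOLLOW(P), find every occurrence of P on a right-hand side N → α P β: add FIRST(β) \ {ε}, and if β is empty or nullable also add FOLLOW(N). Iterate to a fixed point.

P is the start symbol, so $ ∈ FOLLOW(P).
In F → P: P is at the end, add FOLLOW(F)

The FOLLOW sets referred to above (computed the same way, to a fixed point):
  FOLLOW(F) = { 'id' }

Taking the union: FOLLOW(P) = { $, 'id' }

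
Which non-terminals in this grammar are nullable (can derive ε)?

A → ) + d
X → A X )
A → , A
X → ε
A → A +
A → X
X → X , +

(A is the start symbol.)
A non-terminal is nullable if it can derive ε (the empty string): either it has an ε-production, or it has a production whose right-hand side consists entirely of nullable non-terminals.

ε-productions: X → ε
So X is immediately nullable.
A → X: every symbol on the right is nullable, so A is nullable too.
Every non-terminal is now nullable.
Nullable = { 'A', 'X' }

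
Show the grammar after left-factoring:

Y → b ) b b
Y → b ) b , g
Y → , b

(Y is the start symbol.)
Y → b ) b Y'
Y' → b
Y' → , g
Y → , b

Left-factoring transforms A → αβ₁ | αβ₂ into A → αA' and A' → β₁ | β₂
(α is the longest common prefix among the alternatives). Repeat until
no nonterminal has two alternatives with a common prefix.

Round 1: Y has alternatives sharing prefix 'b ) b'. Introduce Y': Y → b ) b Y'
  Add: Y' → b
  Add: Y' → , g

No remaining common prefixes — done.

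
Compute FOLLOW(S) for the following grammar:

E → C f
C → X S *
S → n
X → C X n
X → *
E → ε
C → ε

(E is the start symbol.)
To compute FOLLOW(S), find every occurrence of S on a right-hand side N → α S β: add FIRST(β) \ {ε}, and if β is empty or nullable also add FOLLOW(N). Iterate to a fixed point.

In C → X S *: S is followed by '*', add FIRST('*') \ {ε} = { '*' }

Taking the union: FOLLOW(S) = { '*' }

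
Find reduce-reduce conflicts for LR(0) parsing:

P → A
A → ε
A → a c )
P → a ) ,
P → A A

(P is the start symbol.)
Yes — I1: [A → .] vs [P → A .]

Augment with P' → P and build the canonical LR(0) collection (I0 = CLOSURE({[P' → . P]}), then GOTO on every symbol after a dot until no new states appear). It has 10 states:
  I0: { [A → . a c )], [A → .], [P → . A A], [P → . A], [P → . a ) ,], [P' → . P] }  — shift, reduce
  I1: { [A → . a c )], [A → .], [P → A . A], [P → A .] }  — shift, 2 reduces
  I2: { [P' → P .] }  — accept
  I3: { [A → a . c )], [P → a . ) ,] }  — shift
  I4: { [P → a ) . ,] }  — shift
  I5: { [A → a c . )] }  — shift
  I6: { [A → a c ) .] }  — reduce
  I7: { [P → a ) , .] }  — reduce
  I8: { [P → A A .] }  — reduce
  I9: { [A → a . c )] }  — shift

I1 contains complete items [A → .], [P → A .] — reduce-reduce conflict.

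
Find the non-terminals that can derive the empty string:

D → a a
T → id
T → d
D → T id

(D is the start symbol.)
None

A non-terminal is nullable if it can derive ε (the empty string): either it has an ε-production, or it has a production whose right-hand side consists entirely of nullable non-terminals.

There are no ε-productions, so no non-terminal can derive ε.
No non-terminals are nullable.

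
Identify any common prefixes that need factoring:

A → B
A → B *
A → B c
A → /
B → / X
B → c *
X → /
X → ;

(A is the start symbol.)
Left-factoring is needed when two productions for the same non-terminal
share a common prefix on the right-hand side.

Productions for A:
  A → B
  A → B *
  A → B c
  A → /
Productions for B:
  B → / X
  B → c *
Productions for X:
  X → /
  X → ;

Found common prefix 'B' in productions for A

Answer: Yes, A has productions with common prefix 'B'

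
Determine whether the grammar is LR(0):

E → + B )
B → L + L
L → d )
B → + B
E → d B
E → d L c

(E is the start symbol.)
A grammar is LR(0) if no state in the canonical LR(0) collection has:
  - both a shift item (dot before a terminal) and a complete item (shift-reduce conflict), or
  - two or more complete items (reduce-reduce conflict; the accept item [E' → E .] counts as a complete item here).

Augment with E' → E and build the canonical LR(0) collection (I0 = CLOSURE({[E' → . E]}), then GOTO on every symbol after a dot until no new states appear). It has 16 states:
  I0: { [E → . + B )], [E → . d B], [E → . d L c], [E' → . E] }  — shift
  I1: { [B → . + B], [B → . L + L], [E → + . B )], [L → . d )] }  — shift
  I2: { [E' → E .] }  — accept
  I3: { [B → . + B], [B → . L + L], [E → d . B], [E → d . L c], [L → . d )] }  — shift
  I4: { [B → + . B], [B → . + B], [B → . L + L], [L → . d )] }  — shift
  I5: { [E → d B .] }  — reduce
  I6: { [B → L . + L], [E → d L . c] }  — shift
  I7: { [L → d . )] }  — shift
  I8: { [L → d ) .] }  — reduce
  I9: { [B → L + . L], [L → . d )] }  — shift
  I10: { [E → d L c .] }  — reduce
  I11: { [B → L + L .] }  — reduce
  I12: { [B → + B .] }  — reduce
  I13: { [B → L . + L] }  — shift
  I14: { [E → + B . )] }  — shift
  I15: { [E → + B ) .] }  — reduce

Every state is either a pure shift/goto state or contains exactly one complete item and nothing to shift — no conflicts. The grammar is LR(0).

Answer: Yes, the grammar is LR(0)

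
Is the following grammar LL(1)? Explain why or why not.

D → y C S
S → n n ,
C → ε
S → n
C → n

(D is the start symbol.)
No. Predict set conflict for S: { 'n' }

A grammar is LL(1) if for each non-terminal N with multiple productions, the predict sets of those productions are pairwise disjoint, where PREDICT(N → α) = (FIRST(α) \ {ε}) ∪ (FOLLOW(N) if α ⇒* ε).

Relevant sets:
  FOLLOW(C) = { 'n' }

For S:
  PREDICT(S → n n ',') = { 'n' }
  PREDICT(S → n) = { 'n' }
For C:
  PREDICT(C → ε) = { 'n' }
  PREDICT(C → n) = { 'n' }
D has a single production, so nothing to check there.

Conflict found: Predict set conflict for S: { 'n' }
The grammar is NOT LL(1).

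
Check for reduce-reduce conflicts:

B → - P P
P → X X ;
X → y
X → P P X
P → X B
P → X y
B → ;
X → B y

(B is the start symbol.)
Yes — I11: [P → X y .] vs [X → y .]; I12: [B → ; .] vs [P → X X ; .]

A reduce-reduce conflict occurs when an LR(0) state has two complete items [A → α .] and [B → β .] — both call for a reduction, and with no lookahead the parser cannot choose between them.

Augment with B' → B and build the canonical LR(0) collection (I0 = CLOSURE({[B' → . B]}), then GOTO on every symbol after a dot until no new states appear). It has 17 states:
  I0: { [B → . - P P], [B → . ;], [B' → . B] }  — shift
  I1: { [B → - . P P], [B → . - P P], [B → . ;], [P → . X B], [P → . X X ;], [P → . X y], [X → . B y], [X → . P P X], [X → . y] }  — shift
  I2: { [B → ; .] }  — reduce
  I3: { [B' → B .] }  — accept
  I4: { [X → B . y] }  — shift
  I5: { [B → - P . P], [B → . - P P], [B → . ;], [P → . X B], [P → . X X ;], [P → . X y], [X → . B y], [X → . P P X], [X → . y], [X → P . P X] }  — shift
  I6: { [B → . - P P], [B → . ;], [P → . X B], [P → . X X ;], [P → . X y], [P → X . B], [P → X . X ;], [P → X . y], [X → . B y], [X → . P P X], [X → . y] }  — shift
  I7: { [X → y .] }  — reduce
  I8: { [P → X B .], [X → B . y] }  — shift, reduce
  I9: { [B → . - P P], [B → . ;], [P → . X B], [P → . X X ;], [P → . X y], [X → . B y], [X → . P P X], [X → . y], [X → P . P X] }  — shift
  I10: { [B → . - P P], [B → . ;], [P → . X B], [P → . X X ;], [P → . X y], [P → X . B], [P → X . X ;], [P → X . y], [P → X X . ;], [X → . B y], [X → . P P X], [X → . y] }  — shift
  I11: { [P → X y .], [X → y .] }  — 2 reduces
  I12: { [B → ; .], [P → X X ; .] }  — 2 reduces
  I13: { [B → . - P P], [B → . ;], [P → . X B], [P → . X X ;], [P → . X y], [X → . B y], [X → . P P X], [X → . y], [X → P . P X], [X → P P . X] }  — shift
  I14: { [B → . - P P], [B → . ;], [P → . X B], [P → . X X ;], [P → . X y], [P → X . B], [P → X . X ;], [P → X . y], [X → . B y], [X → . P P X], [X → . y], [X → P P X .] }  — shift, reduce
  I15: { [X → B y .] }  — reduce
  I16: { [B → - P P .], [B → . - P P], [B → . ;], [P → . X B], [P → . X X ;], [P → . X y], [X → . B y], [X → . P P X], [X → . y], [X → P . P X], [X → P P . X] }  — shift, reduce

I11 contains complete items [P → X y .], [X → y .] — reduce-reduce conflict.
I12 contains complete items [B → ; .], [P → X X ; .] — reduce-reduce conflict.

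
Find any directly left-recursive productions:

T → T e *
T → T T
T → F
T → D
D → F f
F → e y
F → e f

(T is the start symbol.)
Yes, T is left-recursive

Direct left recursion occurs when N → N α for some non-terminal N (the right-hand side begins with the left-hand side itself).

T → T e *: LEFT RECURSIVE (starts with T)
T → T T: LEFT RECURSIVE (starts with T)
T → F: starts with F
T → D: starts with D
D → F f: starts with F
F → e y: starts with e
F → e f: starts with e

The grammar has direct left recursion on: T.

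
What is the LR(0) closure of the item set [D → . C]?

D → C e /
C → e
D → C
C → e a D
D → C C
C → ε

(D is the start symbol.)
To compute CLOSURE, for each item [A → α.Bβ] where B is a non-terminal, add [B → .γ] for all productions B → γ; repeat for the newly added items until nothing changes.

Start with: [D → . C]
  [D → . C] has the dot before C: add [C → . e], [C → . e a D], [C → .]
No further items can be added.

CLOSURE = { [C → . e a D], [C → . e], [C → .], [D → . C] }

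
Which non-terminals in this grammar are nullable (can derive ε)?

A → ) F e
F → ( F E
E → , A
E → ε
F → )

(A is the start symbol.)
{ 'E' }

ε-productions: E → ε
So E is immediately nullable.
No further non-terminal can be added: every production for the remaining non-terminals contains a terminal or a non-nullable non-terminal.
Nullable = { 'E' }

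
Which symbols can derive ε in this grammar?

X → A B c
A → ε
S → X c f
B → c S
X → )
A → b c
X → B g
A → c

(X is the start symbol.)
{ 'A' }

A non-terminal is nullable if it can derive ε (the empty string): either it has an ε-production, or it has a production whose right-hand side consists entirely of nullable non-terminals.

ε-productions: A → ε
So A is immediately nullable.
No further non-terminal can be added: every production for the remaining non-terminals contains a terminal or a non-nullable non-terminal.
Nullable = { 'A' }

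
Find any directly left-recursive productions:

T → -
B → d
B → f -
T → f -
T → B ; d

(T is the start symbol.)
T → -: starts with '-'
B → d: starts with d
B → f -: starts with f
T → f -: starts with f
T → B ; d: starts with B

No direct left recursion found.

Answer: No direct left recursion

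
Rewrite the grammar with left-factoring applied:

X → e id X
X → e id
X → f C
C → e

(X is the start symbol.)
X → e id X'
X' → X
X' → ε
X → f C
C → e

Left-factoring transforms A → αβ₁ | αβ₂ into A → αA' and A' → β₁ | β₂
(α is the longest common prefix among the alternatives). Repeat until
no nonterminal has two alternatives with a common prefix.

Round 1: X has alternatives sharing prefix 'e id'. Introduce X': X → e id X'
  Add: X' → X
  Add: X' → ε

No remaining common prefixes — done.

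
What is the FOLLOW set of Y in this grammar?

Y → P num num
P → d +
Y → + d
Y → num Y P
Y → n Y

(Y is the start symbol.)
Y is the start symbol, so $ ∈ FOLLOW(Y).
In Y → num Y P: Y is followed by P, add FIRST(P) \ {ε} = { 'd' }
In Y → n Y: Y is at the end; this adds FOLLOW(Y) to itself — nothing new

Taking the union: FOLLOW(Y) = { $, 'd' }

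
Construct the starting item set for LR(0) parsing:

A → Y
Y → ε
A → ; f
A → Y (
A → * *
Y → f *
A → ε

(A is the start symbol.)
{ [A → . * *], [A → . ; f], [A → . Y (], [A → . Y], [A → .], [A' → . A], [Y → . f *], [Y → .] }

First, augment the grammar with A' → A
I₀ = CLOSURE({ [A' → . A] }):
  [A' → . A] has the dot before A: add [A → . Y], [A → . ; f], [A → . Y (], [A → . * *], [A → .]
  [A → . Y] has the dot before Y: add [Y → .], [Y → . f *]
No further items can be added.

I₀ = { [A → . * *], [A → . ; f], [A → . Y (], [A → . Y], [A → .], [A' → . A], [Y → . f *], [Y → .] }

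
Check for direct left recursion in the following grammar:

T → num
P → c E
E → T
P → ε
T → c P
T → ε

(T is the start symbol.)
No direct left recursion

T → num: starts with num
P → c E: starts with c
E → T: starts with T
P → ε: starts with ε
T → c P: starts with c
T → ε: starts with ε

No direct left recursion found.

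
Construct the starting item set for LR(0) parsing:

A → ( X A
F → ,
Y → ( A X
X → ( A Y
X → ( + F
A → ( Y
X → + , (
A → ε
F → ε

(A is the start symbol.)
{ [A → . ( X A], [A → . ( Y], [A → .], [A' → . A] }

First, augment the grammar with A' → A
I₀ = CLOSURE({ [A' → . A] }):
  [A' → . A] has the dot before A: add [A → . ( X A], [A → . ( Y], [A → .]
No further items can be added.

I₀ = { [A → . ( X A], [A → . ( Y], [A → .], [A' → . A] }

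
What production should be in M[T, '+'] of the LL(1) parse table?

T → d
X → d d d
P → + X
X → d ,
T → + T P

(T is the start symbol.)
To find M[T, '+'], we find productions for T where '+' is in the predict set (PREDICT(N → α) = (FIRST(α) \ {ε}) ∪ (FOLLOW(N) if α ⇒* ε)).

T → d: PREDICT = { 'd' }
T → + T P: PREDICT = { '+' }
  '+' is in predict set, so this production goes in M[T, '+']

M[T, '+'] = T → + T P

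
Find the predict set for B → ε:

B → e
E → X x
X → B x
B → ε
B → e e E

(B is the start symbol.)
PREDICT(B → ε) = (FIRST(RHS) \ {ε}) ∪ (FOLLOW(B) if ε ∈ FIRST(RHS), i.e. RHS ⇒* ε)
The right-hand side is ε (FIRST(ε) = { ε }), so the predict set is FOLLOW(B) = { $, 'x' }
PREDICT(B → ε) = { $, 'x' }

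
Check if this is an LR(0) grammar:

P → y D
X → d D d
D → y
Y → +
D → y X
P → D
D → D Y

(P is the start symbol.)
A grammar is LR(0) if no state in the canonical LR(0) collection has:
  - both a shift item (dot before a terminal) and a complete item (shift-reduce conflict), or
  - two or more complete items (reduce-reduce conflict; the accept item [P' → P .] counts as a complete item here).

Augment with P' → P and build the canonical LR(0) collection (I0 = CLOSURE({[P' → . P]}), then GOTO on every symbol after a dot until no new states appear). It has 12 states:
  I0: { [D → . D Y], [D → . y X], [D → . y], [P → . D], [P → . y D], [P' → . P] }  — shift
  I1: { [D → D . Y], [P → D .], [Y → . +] }  — shift, reduce
  I2: { [P' → P .] }  — accept
  I3: { [D → . D Y], [D → . y X], [D → . y], [D → y . X], [D → y .], [P → y . D], [X → . d D d] }  — shift, reduce
  I4: { [D → D . Y], [P → y D .], [Y → . +] }  — shift, reduce
  I5: { [D → y X .] }  — reduce
  I6: { [D → . D Y], [D → . y X], [D → . y], [X → d . D d] }  — shift
  I7: { [D → y . X], [D → y .], [X → . d D d] }  — shift, reduce
  I8: { [D → D . Y], [X → d D . d], [Y → . +] }  — shift
  I9: { [Y → + .] }  — reduce
  I10: { [D → D Y .] }  — reduce
  I11: { [X → d D d .] }  — reduce

Conflict in state I1:
  Shift-reduce conflict between [P → D .] and [Y → . +]
So the grammar is NOT LR(0).

Answer: No. Shift-reduce conflict between [P → D .] and [Y → . +]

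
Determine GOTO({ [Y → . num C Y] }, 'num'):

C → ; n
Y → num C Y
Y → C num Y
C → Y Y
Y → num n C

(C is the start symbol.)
GOTO(I, 'num') = CLOSURE({ [A → αX.β] : [A → α.Xβ] ∈ I, X = 'num' })

Items with dot before 'num', with the dot advanced:
  [Y → . num C Y] → [Y → num . C Y]
Closure of the advanced items:
  [Y → num . C Y] has the dot before C: add [C → . ; n], [C → . Y Y]
  [C → . Y Y] has the dot before Y: add [Y → . num C Y], [Y → . C num Y], [Y → . num n C]

GOTO = { [C → . ; n], [C → . Y Y], [Y → . C num Y], [Y → . num C Y], [Y → . num n C], [Y → num . C Y] }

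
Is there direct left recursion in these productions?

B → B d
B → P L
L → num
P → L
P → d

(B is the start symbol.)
Yes, B is left-recursive

Direct left recursion occurs when N → N α for some non-terminal N (the right-hand side begins with the left-hand side itself).

B → B d: LEFT RECURSIVE (starts with B)
B → P L: starts with P
L → num: starts with num
P → L: starts with L
P → d: starts with d

The grammar has direct left recursion on: B.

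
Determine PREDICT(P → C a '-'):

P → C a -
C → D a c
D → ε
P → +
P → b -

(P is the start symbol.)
PREDICT(P → C a '-') = (FIRST(RHS) \ {ε}) ∪ (FOLLOW(P) if ε ∈ FIRST(RHS), i.e. RHS ⇒* ε)
FIRST(C) = { 'a' }
FIRST(C a '-') = { 'a' }
ε ∉ FIRST(C a '-'), so FOLLOW(P) is not added.
PREDICT(P → C a '-') = { 'a' }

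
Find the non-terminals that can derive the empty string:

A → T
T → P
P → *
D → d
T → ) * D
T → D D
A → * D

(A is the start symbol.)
A non-terminal is nullable if it can derive ε (the empty string): either it has an ε-production, or it has a production whose right-hand side consists entirely of nullable non-terminals.

There are no ε-productions, so no non-terminal can derive ε.
No non-terminals are nullable.

Answer: None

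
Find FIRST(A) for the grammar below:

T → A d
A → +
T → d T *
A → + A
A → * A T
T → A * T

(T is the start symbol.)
From A → +:
  - '+' is a terminal: add '+' and stop
From A → + A:
  - '+' is a terminal: add '+' and stop
From A → * A T:
  - '*' is a terminal: add '*' and stop

Collecting: FIRST(A) = { '*', '+' }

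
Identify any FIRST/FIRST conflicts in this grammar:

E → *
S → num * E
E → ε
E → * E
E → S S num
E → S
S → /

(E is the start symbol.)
A FIRST/FIRST conflict occurs when two productions N → α and N → β for the same non-terminal have FIRST(α) ∩ FIRST(β) ≠ ∅ (with ε ∈ FIRST of a nullable right-hand side, so two nullable alternatives also conflict).

FIRST sets of the non-terminals at (or reachable through a nullable prefix from) the front of some alternative:
  FIRST(S) = { '/', 'num' }

Productions for E:
  E → *: FIRST = { '*' }
  E → ε: FIRST = { ε }
  E → * E: FIRST = { '*' }
  E → S S num: FIRST = { '/', 'num' }
  E → S: FIRST = { '/', 'num' }
Productions for S:
  S → num * E: FIRST = { 'num' }
  S → /: FIRST = { '/' }

Conflict for E: E → * and E → * E
  Overlap: { '*' }
Conflict for E: E → S S num and E → S
  Overlap: { '/', 'num' }

Answer: Yes. E → '*' / E → '*' E on { '*' }; E → S S num / E → S on { '/', 'num' }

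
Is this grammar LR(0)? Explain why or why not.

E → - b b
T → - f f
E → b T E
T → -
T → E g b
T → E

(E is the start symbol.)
A grammar is LR(0) if no state in the canonical LR(0) collection has:
  - both a shift item (dot before a terminal) and a complete item (shift-reduce conflict), or
  - two or more complete items (reduce-reduce conflict; the accept item [E' → E .] counts as a complete item here).

Augment with E' → E and build the canonical LR(0) collection (I0 = CLOSURE({[E' → . E]}), then GOTO on every symbol after a dot until no new states appear). It has 14 states:
  I0: { [E → . - b b], [E → . b T E], [E' → . E] }  — shift
  I1: { [E → - . b b] }  — shift
  I2: { [E' → E .] }  — accept
  I3: { [E → . - b b], [E → . b T E], [E → b . T E], [T → . - f f], [T → . -], [T → . E g b], [T → . E] }  — shift
  I4: { [E → - . b b], [T → - . f f], [T → - .] }  — shift, reduce
  I5: { [T → E . g b], [T → E .] }  — shift, reduce
  I6: { [E → . - b b], [E → . b T E], [E → b T . E] }  — shift
  I7: { [E → b T E .] }  — reduce
  I8: { [T → E g . b] }  — shift
  I9: { [T → E g b .] }  — reduce
  I10: { [E → - b . b] }  — shift
  I11: { [T → - f . f] }  — shift
  I12: { [T → - f f .] }  — reduce
  I13: { [E → - b b .] }  — reduce

Conflict in state I4:
  Shift-reduce conflict between [T → - .] and [E → - . b b]
So the grammar is NOT LR(0).

Answer: No. Shift-reduce conflict between [T → - .] and [E → - . b b]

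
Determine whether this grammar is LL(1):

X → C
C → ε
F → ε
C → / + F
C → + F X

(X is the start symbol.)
Yes, the grammar is LL(1).

A grammar is LL(1) if for each non-terminal N with multiple productions, the predict sets of those productions are pairwise disjoint, where PREDICT(N → α) = (FIRST(α) \ {ε}) ∪ (FOLLOW(N) if α ⇒* ε).

Relevant sets:
  FOLLOW(C) = { $ }

For C:
  PREDICT(C → ε) = { $ }
  PREDICT(C → '/' '+' F) = { '/' }
  PREDICT(C → '+' F X) = { '+' }
X, F have a single production, so nothing to check there.

All predict sets are disjoint. The grammar IS LL(1).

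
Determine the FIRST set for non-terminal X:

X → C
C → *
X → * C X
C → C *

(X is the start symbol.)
To compute FIRST(X), examine every production with X on the left-hand side, reading each right-hand side left to right until a non-nullable symbol is reached.

FIRST sets of the other non-terminals involved (by the same procedure, iterated to a fixed point):
  FIRST(C) = { '*' }

From X → C:
  - C is a non-terminal: add FIRST(C) \ {ε} = { '*' }
    C is not nullable, so stop
From X → * C X:
  - '*' is a terminal: add '*' and stop

Collecting: FIRST(X) = { '*' }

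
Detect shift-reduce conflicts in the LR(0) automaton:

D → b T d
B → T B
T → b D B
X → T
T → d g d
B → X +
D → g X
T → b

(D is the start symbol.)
A shift-reduce conflict occurs when an LR(0) state has both:
  - a complete (reduce) item [A → α .] (dot at the end), and
  - a shift item [B → β . c γ] (dot before a terminal).

Augment with D' → D and build the canonical LR(0) collection (I0 = CLOSURE({[D' → . D]}), then GOTO on every symbol after a dot until no new states appear). It has 18 states:
  I0: { [D → . b T d], [D → . g X], [D' → . D] }  — shift
  I1: { [D' → D .] }  — accept
  I2: { [D → b . T d], [T → . b D B], [T → . b], [T → . d g d] }  — shift
  I3: { [D → g . X], [T → . b D B], [T → . b], [T → . d g d], [X → . T] }  — shift
  I4: { [X → T .] }  — reduce
  I5: { [D → g X .] }  — reduce
  I6: { [D → . b T d], [D → . g X], [T → b . D B], [T → b .] }  — shift, reduce
  I7: { [T → d . g d] }  — shift
  I8: { [T → d g . d] }  — shift
  I9: { [T → d g d .] }  — reduce
  I10: { [B → . T B], [B → . X +], [T → . b D B], [T → . b], [T → . d g d], [T → b D . B], [X → . T] }  — shift
  I11: { [T → b D B .] }  — reduce
  I12: { [B → . T B], [B → . X +], [B → T . B], [T → . b D B], [T → . b], [T → . d g d], [X → . T], [X → T .] }  — shift, reduce
  I13: { [B → X . +] }  — shift
  I14: { [B → X + .] }  — reduce
  I15: { [B → T B .] }  — reduce
  I16: { [D → b T . d] }  — shift
  I17: { [D → b T d .] }  — reduce

I6 contains reduce item [T → b .] and shift items [D → . b T d], [D → . g X] — shift-reduce conflict.
I12 contains reduce item [X → T .] and shift items [T → . b], [T → . b D B], [T → . d g d] — shift-reduce conflict.

Answer: Yes — I6: [T → b .] vs [D → . b T d]; I12: [X → T .] vs [T → . b]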